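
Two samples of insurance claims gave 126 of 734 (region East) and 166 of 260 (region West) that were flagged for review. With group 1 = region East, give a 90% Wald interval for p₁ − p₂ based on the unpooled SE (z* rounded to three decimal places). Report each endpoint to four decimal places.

p̂₁ = 0.17166, p̂₂ = 0.63846, so the observed difference is -0.46680.
SE = √(0.000193725 + 0.000887802) = √0.001081527 = 0.032887.
For 90% confidence, z* = 1.645. Margin = 1.645·0.032887 = 0.05410.
CI: -0.46680 ± 0.05410 = (-0.5209, -0.4127).

(-0.5209, -0.4127)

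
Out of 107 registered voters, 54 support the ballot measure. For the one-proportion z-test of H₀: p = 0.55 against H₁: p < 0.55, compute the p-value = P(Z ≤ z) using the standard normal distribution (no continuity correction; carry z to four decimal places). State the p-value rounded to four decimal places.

The sample proportion is 54/107 = 0.50467.
SE₀ = √(0.55·0.45/107) = 0.048095.
z = (p̂ − p₀)/SE = (54/107 − 0.55)/0.048095 ≈ -0.9425.
From the standard normal, P(Z ≤ z) = 0.1730.

p-value = 0.1730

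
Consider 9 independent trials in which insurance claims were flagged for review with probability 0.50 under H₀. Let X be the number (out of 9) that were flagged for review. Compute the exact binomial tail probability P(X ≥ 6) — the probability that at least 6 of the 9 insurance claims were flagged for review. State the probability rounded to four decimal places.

P = 0.2539

X ~ Binomial(n=9, p=0.50).
P(X ≥ 6) = C(9,6)·0.50^6·0.50^3 + C(9,7)·0.50^7·0.50^2 + C(9,8)·0.50^8·0.50^1 + C(9,9)·0.50^9·0.50^0.
= 0.164062 + 0.070312 + 0.017578 + 0.001953 = 0.2539.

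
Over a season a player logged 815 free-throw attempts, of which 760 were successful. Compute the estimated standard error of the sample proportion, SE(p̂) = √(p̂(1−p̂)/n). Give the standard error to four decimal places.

SE = 0.0088

p̂ = 760/815 = 0.93252.
p̂(1−p̂) = 0.93252·0.06748 = 0.062926.
SE = √(0.062926/815) = √0.000077210 = 0.0088.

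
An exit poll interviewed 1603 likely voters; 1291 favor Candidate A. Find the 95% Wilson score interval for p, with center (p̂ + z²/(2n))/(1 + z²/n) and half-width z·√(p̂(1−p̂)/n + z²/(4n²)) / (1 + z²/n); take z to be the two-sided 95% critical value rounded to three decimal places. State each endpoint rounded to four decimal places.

(0.7853, 0.8240)

Here p̂ = 1291/1603 = 0.80536 and z = 1.960 (z² = 3.841600).
1 + z²/n = 1.002397.
Center = (0.80536 + 0.001198)/1.002397 = 0.80463.
Radicand: p̂(1−p̂)/n + z²/(4n²) = 0.000097787 + 0.000000374 = 0.000098161.
Half-width = 1.960·√0.000098161/1.002397 = 0.01937.
So the interval runs from 0.7853 to 0.8240.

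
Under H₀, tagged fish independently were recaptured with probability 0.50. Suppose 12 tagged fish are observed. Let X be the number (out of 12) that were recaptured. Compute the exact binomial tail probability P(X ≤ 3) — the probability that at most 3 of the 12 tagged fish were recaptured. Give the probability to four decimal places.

P = 0.0730

X ~ Binomial(n=12, p=0.50).
P(X ≤ 3) = C(12,0)·0.50^0·0.50^12 + C(12,1)·0.50^1·0.50^11 + C(12,2)·0.50^2·0.50^10 + C(12,3)·0.50^3·0.50^9.
= 0.000244 + 0.002930 + 0.016113 + 0.053711 = 0.0730.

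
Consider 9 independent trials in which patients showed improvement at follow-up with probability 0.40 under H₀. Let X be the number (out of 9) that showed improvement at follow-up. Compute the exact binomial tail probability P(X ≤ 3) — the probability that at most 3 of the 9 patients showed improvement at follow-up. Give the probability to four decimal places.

X ~ Binomial(n=9, p=0.40).
P(X ≤ 3) = C(9,0)·0.40^0·0.60^9 + C(9,1)·0.40^1·0.60^8 + C(9,2)·0.40^2·0.60^7 + C(9,3)·0.40^3·0.60^6.
= 0.010078 + 0.060466 + 0.161243 + 0.250823 = 0.4826.

P = 0.4826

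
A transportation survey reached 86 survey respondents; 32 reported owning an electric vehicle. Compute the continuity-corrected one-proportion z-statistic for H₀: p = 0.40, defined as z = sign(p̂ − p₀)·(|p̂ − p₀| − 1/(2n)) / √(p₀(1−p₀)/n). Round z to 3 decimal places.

z = -0.418

Sample proportion p̂ = 32/86 = 0.37209. p̂ − p₀ = -0.027907.
Continuity correction 1/(2n) = 1/172 = 0.005814.
Corrected numerator: |-0.027907| − 0.005814 = 0.022093.
Null standard error: √(0.40·0.60/86) = √0.002790698 = 0.052827.
z = (−)0.022093/0.052827 = -0.418.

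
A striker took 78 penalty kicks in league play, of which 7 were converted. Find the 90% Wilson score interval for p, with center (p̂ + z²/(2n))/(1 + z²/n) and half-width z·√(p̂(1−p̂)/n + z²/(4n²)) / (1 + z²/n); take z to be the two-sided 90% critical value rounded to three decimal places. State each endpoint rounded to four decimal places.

(0.0494, 0.1576)

p̂ = 7/78 = 0.08974; z = 1.645, so z² = 2.706025.
1 + z²/n = 1.034693.
Center = (0.08974 + 0.017346)/1.034693 = 0.10350.
Radicand: p̂(1−p̂)/n + z²/(4n²) = 0.001047304 + 0.000111194 = 0.001158498.
Half-width = z·√(radicand)/denom = 1.645·0.034037/1.034693 = 0.05411.
CI: 0.10350 ± 0.05411 = (0.0494, 0.1576).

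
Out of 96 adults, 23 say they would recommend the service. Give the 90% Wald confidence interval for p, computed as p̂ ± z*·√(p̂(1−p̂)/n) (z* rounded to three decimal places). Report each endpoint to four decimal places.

(0.1679, 0.3112)

With x = 23 successes in n = 96, p̂ = 0.23958.
SE = √(p̂(1−p̂)/n) = √(0.182183/96) = 0.043563.
For 90% confidence, z* = 1.645.
Margin of error: 1.645 × 0.043563 = 0.07166.
So the interval runs from 0.1679 to 0.3112.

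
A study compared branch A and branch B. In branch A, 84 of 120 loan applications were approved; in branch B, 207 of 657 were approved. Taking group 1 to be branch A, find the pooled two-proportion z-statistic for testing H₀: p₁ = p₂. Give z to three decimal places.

z = 8.011

Sample proportions: p̂₁ = 84/120 = 0.70000 and p̂₂ = 207/657 = 0.31507.
Pooled p̂ = (84+207)/(120+657) = 291/777 = 0.37452.
Pooled SE = √[0.2342541·0.00985540] ≈ 0.048049.
z = 0.38493/0.048049 = 8.011.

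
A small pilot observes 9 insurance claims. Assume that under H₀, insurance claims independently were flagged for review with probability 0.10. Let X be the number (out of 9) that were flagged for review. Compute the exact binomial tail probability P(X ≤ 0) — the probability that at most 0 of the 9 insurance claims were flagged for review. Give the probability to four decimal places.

X is binomial with n = 9 and p = 0.10.
P(X ≤ 0) = C(9,0)·0.10^0·0.90^9.
= 0.387420 = 0.3874.

P = 0.3874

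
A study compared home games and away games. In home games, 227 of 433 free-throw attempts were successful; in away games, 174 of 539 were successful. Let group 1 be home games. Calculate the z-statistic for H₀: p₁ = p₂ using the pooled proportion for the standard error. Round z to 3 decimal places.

p̂₁ = 227/433 = 0.52425, p̂₂ = 174/539 = 0.32282.
Pooling: p̂ = 401/972 = 0.41255.
Pooled SE = √[0.2423527·0.00416476] ≈ 0.031770.
z = (p̂₁ − p̂₂)/SE = (0.52425 − 0.32282)/0.031770 = 0.20143/0.031770 = 6.340.

z = 6.340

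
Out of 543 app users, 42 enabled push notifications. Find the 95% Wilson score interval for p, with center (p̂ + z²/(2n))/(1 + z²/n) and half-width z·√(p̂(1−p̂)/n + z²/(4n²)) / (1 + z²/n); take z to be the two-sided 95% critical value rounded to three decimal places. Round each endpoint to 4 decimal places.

p̂ = 42/543 = 0.07735; z = 1.960, so z² = 3.841600.
Denominator 1 + z²/n = 1 + 3.841600/543 = 1.007075.
Center = (0.07735 + 0.003537)/1.007075 = 0.08032.
Radicand: p̂(1−p̂)/n + z²/(4n²) = 0.000131428 + 0.000003257 = 0.000134685.
Half-width = 1.960·√0.000134685/1.007075 = 0.02259.
So the interval runs from 0.0577 to 0.1029.

(0.0577, 0.1029)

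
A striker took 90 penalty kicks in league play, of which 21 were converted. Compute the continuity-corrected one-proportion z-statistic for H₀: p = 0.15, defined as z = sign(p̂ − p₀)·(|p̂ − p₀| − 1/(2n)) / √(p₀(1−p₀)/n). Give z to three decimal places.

z = 2.066

With x = 21 successes in n = 90, p̂ = 0.23333. p̂ − p₀ = 0.083333.
Continuity correction 1/(2n) = 1/180 = 0.005556.
Corrected numerator: |0.083333| − 0.005556 = 0.077777.
Under H₀, SE = √(p₀(1−p₀)/n) = √(0.15·0.85/90) = √0.001416667 = 0.037639.
z = +0.077777/0.037639 = 2.066.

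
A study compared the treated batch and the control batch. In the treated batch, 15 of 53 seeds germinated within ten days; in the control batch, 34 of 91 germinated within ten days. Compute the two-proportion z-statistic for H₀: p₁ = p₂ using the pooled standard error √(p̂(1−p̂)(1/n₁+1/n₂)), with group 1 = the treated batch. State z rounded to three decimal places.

z = -1.107

p̂₁ = 15/53 = 0.28302, p̂₂ = 34/91 = 0.37363.
Pooled p̂ = (15+34)/(53+91) = 49/144 = 0.34028.
Pooled SE = √[0.2244888·0.02985694] ≈ 0.081869.
z = (p̂₁ − p̂₂)/SE = (0.28302 − 0.37363)/0.081869 = -0.09061/0.081869 = -1.107.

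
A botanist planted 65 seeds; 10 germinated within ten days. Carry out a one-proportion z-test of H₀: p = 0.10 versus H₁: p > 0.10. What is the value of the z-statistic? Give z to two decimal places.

Sample proportion p̂ = 10/65 = 0.15385.
SE₀ = √(0.10·0.90/65) = 0.037210.
z = (p̂ − p₀)/SE = (0.15385 − 0.10)/0.037210 = 1.45.

z = 1.45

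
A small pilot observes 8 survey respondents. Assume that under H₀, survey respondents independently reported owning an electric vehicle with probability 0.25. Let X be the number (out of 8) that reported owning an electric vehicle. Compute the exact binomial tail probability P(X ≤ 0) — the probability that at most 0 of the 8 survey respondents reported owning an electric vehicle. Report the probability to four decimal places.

X ~ Binomial(n=8, p=0.25).
P(X ≤ 0) = C(8,0)·0.25^0·0.75^8.
= 0.100113 = 0.1001.

P = 0.1001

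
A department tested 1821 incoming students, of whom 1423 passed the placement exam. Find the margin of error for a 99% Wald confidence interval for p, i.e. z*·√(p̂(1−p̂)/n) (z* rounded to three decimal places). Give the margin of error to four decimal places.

ME = 0.0249

The sample proportion is 1423/1821 = 0.78144.
Standard error of p̂: √(0.170792/1821) = √0.000093790 = 0.009685.
The 99% critical value is z* = 2.576.
So ME = 0.0249.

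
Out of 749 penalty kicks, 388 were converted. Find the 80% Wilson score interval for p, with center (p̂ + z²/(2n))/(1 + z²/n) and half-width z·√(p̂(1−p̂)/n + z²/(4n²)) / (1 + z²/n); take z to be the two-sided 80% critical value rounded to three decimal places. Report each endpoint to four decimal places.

(0.4946, 0.5414)

p̂ = 388/749 = 0.51802; z = 1.282, so z² = 1.643524.
Denominator 1 + z²/n = 1 + 1.643524/749 = 1.002194.
Center = (0.51802 + 0.001097)/1.002194 = 0.51798.
Radicand: p̂(1−p̂)/n + z²/(4n²) = 0.000333345 + 0.000000732 = 0.000334077.
Half-width = z·√(radicand)/denom = 1.282·0.018278/1.002194 = 0.02338.
CI: 0.51798 ± 0.02338 = (0.4946, 0.5414).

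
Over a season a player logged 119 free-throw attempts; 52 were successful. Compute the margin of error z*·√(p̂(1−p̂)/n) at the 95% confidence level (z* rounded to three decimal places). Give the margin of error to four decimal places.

ME = 0.0891

With x = 52 successes in n = 119, p̂ = 0.43697.
SE(p̂) = √(0.43697·0.56303/119) = 0.045469.
The 95% critical value is z* = 1.960.
ME = 1.960·0.045469 = 0.0891.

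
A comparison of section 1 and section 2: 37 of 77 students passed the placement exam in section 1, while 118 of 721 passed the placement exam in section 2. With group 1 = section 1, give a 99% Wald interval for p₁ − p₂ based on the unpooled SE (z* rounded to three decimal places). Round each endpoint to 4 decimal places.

(0.1660, 0.4678)

p̂₁ = 0.48052, p̂₂ = 0.16366, so the observed difference is 0.31686.
Unpooled SE = √(p̂₁(1−p̂₁)/n₁ + p̂₂(1−p̂₂)/n₂) = √(0.003241825 + 0.000189843) = 0.058580.
z* = 2.576 at the 99% level. Margin = 2.576·0.058580 = 0.15090.
Interval: 0.31686 ± 0.15090 → (0.1660, 0.4678).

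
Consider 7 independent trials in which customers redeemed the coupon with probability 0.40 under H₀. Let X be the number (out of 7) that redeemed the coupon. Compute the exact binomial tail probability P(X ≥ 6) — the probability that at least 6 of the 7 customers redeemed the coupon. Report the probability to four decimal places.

P = 0.0188

X is binomial with n = 7 and p = 0.40.
P(X ≥ 6) = C(7,6)·0.40^6·0.60^1 + C(7,7)·0.40^7·0.60^0.
= 0.017203 + 0.001638 = 0.0188.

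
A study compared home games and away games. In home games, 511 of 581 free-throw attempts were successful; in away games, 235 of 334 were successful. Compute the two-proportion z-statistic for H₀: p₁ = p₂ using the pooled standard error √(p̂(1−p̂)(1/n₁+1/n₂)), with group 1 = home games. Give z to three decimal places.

z = 6.602

p̂₁ = 511/581 = 0.87952, p̂₂ = 235/334 = 0.70359.
Pooling: p̂ = 746/915 = 0.81530.
Pooled SE = √[0.1505856·0.00471518] ≈ 0.026647.
z = (p̂₁ − p̂₂)/SE = (0.87952 − 0.70359)/0.026647 = 0.17593/0.026647 = 6.602.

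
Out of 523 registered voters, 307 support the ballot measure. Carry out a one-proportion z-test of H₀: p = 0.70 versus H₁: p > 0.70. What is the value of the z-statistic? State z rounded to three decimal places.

z = -5.639

With x = 307 successes in n = 523, p̂ = 0.58700.
Under H₀, SE = √(p₀(1−p₀)/n) = √(0.70·0.30/523) = √0.000401530 = 0.020038.
Test statistic: z = -0.11300/0.020038 = -5.639.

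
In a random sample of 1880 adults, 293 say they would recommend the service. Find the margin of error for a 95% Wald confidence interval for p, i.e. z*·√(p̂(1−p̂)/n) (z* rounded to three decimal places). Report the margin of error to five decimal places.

ME = 0.01640

Sample proportion p̂ = 293/1880 = 0.15585.
Standard error of p̂: √(0.131562/1880) = √0.000069980 = 0.008365.
The 95% critical value is z* = 1.960.
ME = 1.960·0.008365 = 0.01640.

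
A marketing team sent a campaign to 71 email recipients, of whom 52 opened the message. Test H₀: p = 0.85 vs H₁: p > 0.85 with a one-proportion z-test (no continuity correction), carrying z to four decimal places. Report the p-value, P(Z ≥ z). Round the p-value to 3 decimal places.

p-value = 0.997

With x = 52 successes in n = 71, p̂ = 0.73239.
Under H₀, SE = √(p₀(1−p₀)/n) = √(0.85·0.15/71) = √0.001795775 = 0.042377.
z = (p̂ − p₀)/SE = (52/71 − 0.85)/0.042377 ≈ -2.7753.
p-value = P(Z ≥ z) with z = -2.7753 → 0.997.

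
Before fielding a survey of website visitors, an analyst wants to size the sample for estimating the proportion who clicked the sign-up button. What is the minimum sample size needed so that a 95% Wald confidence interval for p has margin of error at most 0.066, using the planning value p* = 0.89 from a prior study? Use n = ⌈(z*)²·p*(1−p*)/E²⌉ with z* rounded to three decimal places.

n = 87

For 95% confidence, z* = 1.960.
p*(1−p*) = 0.89·0.11 = 0.0979.
Required n before rounding: 3.841600 × 0.0979 / 0.066² = 86.339.
⌈86.339⌉ = 87.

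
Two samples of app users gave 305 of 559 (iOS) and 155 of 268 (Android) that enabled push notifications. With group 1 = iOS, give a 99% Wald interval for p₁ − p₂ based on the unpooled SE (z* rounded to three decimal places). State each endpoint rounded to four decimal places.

(-0.1275, 0.0620)

p̂₁ = 305/559 = 0.54562, p̂₂ = 155/268 = 0.57836; p̂₁ − p̂₂ = -0.03274.
SE = √(0.000443505 + 0.000909925) = √0.001353430 = 0.036789.
z* = 2.576 at the 99% level. Margin of error = 0.09477.
Interval: -0.03274 ± 0.09477 → (-0.1275, 0.0620).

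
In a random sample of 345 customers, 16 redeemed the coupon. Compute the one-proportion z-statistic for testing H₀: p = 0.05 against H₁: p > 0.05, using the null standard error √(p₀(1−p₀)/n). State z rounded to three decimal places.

The sample proportion is 16/345 = 0.04638.
SE₀ = √(0.05·0.95/345) = 0.011734.
z = (0.04638 − 0.05)/0.011734 = -0.00362/0.011734 = -0.309.

z = -0.309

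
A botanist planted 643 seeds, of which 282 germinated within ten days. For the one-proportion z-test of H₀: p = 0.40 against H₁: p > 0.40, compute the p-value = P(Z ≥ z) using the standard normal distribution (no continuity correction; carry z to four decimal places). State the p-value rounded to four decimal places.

p̂ = 282/643 = 0.43857.
Under H₀, SE = √(p₀(1−p₀)/n) = √(0.40·0.60/643) = √0.000373250 = 0.019320.
Test statistic (full precision, shown to 4 dp): z = (282/643 − 0.40)/SE₀ ≈ 1.9964.
p-value = P(Z ≥ z) with z = 1.9964 → 0.0229.

p-value = 0.0229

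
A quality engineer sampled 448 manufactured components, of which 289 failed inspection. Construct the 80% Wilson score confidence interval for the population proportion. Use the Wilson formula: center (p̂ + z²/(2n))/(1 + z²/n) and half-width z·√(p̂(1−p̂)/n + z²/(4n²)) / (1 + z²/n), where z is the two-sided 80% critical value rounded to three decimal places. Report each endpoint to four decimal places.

(0.6156, 0.6735)

p̂ = 289/448 = 0.64509; z = 1.282, so z² = 1.643524.
Denominator 1 + z²/n = 1 + 1.643524/448 = 1.003669.
Adjusted center: (0.64509 + z²/(2n))/1.003669 = 0.64456.
Radicand: p̂(1−p̂)/n + z²/(4n²) = 0.000511047 + 0.000002047 = 0.000513094.
Half-width = 1.282·√0.000513094/1.003669 = 0.02893.
Interval: 0.64456 ± 0.02893 → (0.6156, 0.6735).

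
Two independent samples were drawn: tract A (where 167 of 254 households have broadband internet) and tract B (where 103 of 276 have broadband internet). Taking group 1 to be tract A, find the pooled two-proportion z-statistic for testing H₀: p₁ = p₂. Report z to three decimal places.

p̂₁ = 167/254 = 0.65748, p̂₂ = 103/276 = 0.37319.
Pooling: p̂ = 270/530 = 0.50943.
SE = √[p̂(1−p̂)(1/n₁+1/n₂)] = √[0.50943·0.49057·(1/254+1/276)] ≈ 0.043467.
z = 0.28429/0.043467 = 6.540.

z = 6.540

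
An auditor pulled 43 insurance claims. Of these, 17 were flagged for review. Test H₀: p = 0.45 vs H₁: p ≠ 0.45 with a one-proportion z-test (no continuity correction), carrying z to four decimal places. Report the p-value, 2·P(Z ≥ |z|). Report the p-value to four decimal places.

p̂ = 17/43 = 0.39535.
Null standard error: √(0.45·0.55/43) = √0.005755814 = 0.075867.
Test statistic (full precision, shown to 4 dp): z = (17/43 − 0.45)/SE₀ ≈ -0.7204.
From the standard normal, 2·P(Z ≥ |z|) = 0.4713.

p-value = 0.4713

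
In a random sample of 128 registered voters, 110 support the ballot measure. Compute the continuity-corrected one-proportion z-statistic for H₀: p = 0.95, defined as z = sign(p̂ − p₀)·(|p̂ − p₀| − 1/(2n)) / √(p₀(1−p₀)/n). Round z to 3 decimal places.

With x = 110 successes in n = 128, p̂ = 0.85938. p̂ − p₀ = -0.090625.
1/(2n) = 0.003906.
Corrected numerator: |-0.090625| − 0.003906 = 0.086719.
Null standard error: √(0.95·0.05/128) = √0.000371094 = 0.019264.
z = −0.086719/0.019264 = -4.502.

z = -4.502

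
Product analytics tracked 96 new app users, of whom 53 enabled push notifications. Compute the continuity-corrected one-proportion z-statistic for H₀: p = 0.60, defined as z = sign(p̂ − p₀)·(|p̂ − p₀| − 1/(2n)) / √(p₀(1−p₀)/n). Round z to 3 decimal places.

z = -0.854

Sample proportion p̂ = 53/96 = 0.55208. p̂ − p₀ = -0.047917.
1/(2n) = 0.005208.
Corrected numerator: |-0.047917| − 0.005208 = 0.042709.
Null standard error: √(0.60·0.40/96) = √0.002500000 = 0.050000.
z = −0.042709/0.050000 = -0.854.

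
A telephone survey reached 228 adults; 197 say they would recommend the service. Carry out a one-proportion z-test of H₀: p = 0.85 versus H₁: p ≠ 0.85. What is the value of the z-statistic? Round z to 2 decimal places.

The sample proportion is 197/228 = 0.86404.
SE₀ = √(0.85·0.15/228) = 0.023648.
Test statistic: z = 0.01404/0.023648 = 0.59.

z = 0.59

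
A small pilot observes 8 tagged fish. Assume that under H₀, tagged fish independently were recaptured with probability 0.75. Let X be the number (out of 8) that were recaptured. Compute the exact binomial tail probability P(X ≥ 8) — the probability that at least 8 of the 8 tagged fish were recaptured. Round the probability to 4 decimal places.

X is binomial with n = 8 and p = 0.75.
P(X ≥ 8) = C(8,8)·0.75^8·0.25^0.
= 0.100113 = 0.1001.

P = 0.1001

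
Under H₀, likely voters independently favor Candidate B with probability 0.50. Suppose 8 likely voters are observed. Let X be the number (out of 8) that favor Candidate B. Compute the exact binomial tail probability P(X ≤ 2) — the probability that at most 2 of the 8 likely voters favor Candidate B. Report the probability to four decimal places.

P = 0.1445

X is binomial with n = 8 and p = 0.50.
P(X ≤ 2) = C(8,0)·0.50^0·0.50^8 + C(8,1)·0.50^1·0.50^7 + C(8,2)·0.50^2·0.50^6.
= 0.003906 + 0.031250 + 0.109375 = 0.1445.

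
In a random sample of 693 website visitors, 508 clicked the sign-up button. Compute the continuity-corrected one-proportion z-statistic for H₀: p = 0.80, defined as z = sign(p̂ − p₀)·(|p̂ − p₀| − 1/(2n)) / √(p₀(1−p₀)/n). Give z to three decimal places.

The sample proportion is 508/693 = 0.73304. p̂ − p₀ = -0.066955.
Continuity correction 1/(2n) = 1/1386 = 0.000722.
Corrected numerator: |-0.066955| − 0.000722 = 0.066233.
Under H₀, SE = √(p₀(1−p₀)/n) = √(0.80·0.20/693) = √0.000230880 = 0.015195.
z = (−)0.066233/0.015195 = -4.359.

z = -4.359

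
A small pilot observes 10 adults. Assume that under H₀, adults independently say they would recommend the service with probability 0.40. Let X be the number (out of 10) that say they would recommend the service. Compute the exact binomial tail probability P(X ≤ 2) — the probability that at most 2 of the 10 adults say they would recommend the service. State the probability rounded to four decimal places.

P = 0.1673

X ~ Binomial(n=10, p=0.40).
P(X ≤ 2) = C(10,0)·0.40^0·0.60^10 + C(10,1)·0.40^1·0.60^9 + C(10,2)·0.40^2·0.60^8.
= 0.006047 + 0.040311 + 0.120932 = 0.1673.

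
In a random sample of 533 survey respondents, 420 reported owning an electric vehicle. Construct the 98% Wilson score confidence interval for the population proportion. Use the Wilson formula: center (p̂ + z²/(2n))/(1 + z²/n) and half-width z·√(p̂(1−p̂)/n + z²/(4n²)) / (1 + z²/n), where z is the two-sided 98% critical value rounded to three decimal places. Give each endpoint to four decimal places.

p̂ = 420/533 = 0.78799; z = 2.326, so z² = 5.410276.
Denominator 1 + z²/n = 1 + 5.410276/533 = 1.010151.
Center = (0.78799 + 0.005075)/1.010151 = 0.78510.
Radicand: p̂(1−p̂)/n + z²/(4n²) = 0.000313434 + 0.000004761 = 0.000318195.
Half-width = z·√(radicand)/denom = 2.326·0.017838/1.010151 = 0.04107.
CI: 0.78510 ± 0.04107 = (0.7440, 0.8262).

(0.7440, 0.8262)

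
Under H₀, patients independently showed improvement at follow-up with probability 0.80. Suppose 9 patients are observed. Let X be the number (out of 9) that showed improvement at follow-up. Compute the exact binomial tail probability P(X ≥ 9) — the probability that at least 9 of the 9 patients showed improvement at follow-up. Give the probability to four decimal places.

P = 0.1342

X is binomial with n = 9 and p = 0.80.
P(X ≥ 9) = C(9,9)·0.80^9·0.20^0.
= 0.134218 = 0.1342.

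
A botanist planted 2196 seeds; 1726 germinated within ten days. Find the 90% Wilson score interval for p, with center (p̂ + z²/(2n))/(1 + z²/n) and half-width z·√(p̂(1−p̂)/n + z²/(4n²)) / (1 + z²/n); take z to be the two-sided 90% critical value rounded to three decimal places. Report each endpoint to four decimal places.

(0.7712, 0.8000)

Here p̂ = 1726/2196 = 0.78597 and z = 1.645 (z² = 2.706025).
Denominator 1 + z²/n = 1 + 2.706025/2196 = 1.001232.
Center = (0.78597 + 0.000616)/1.001232 = 0.78562.
Radicand: p̂(1−p̂)/n + z²/(4n²) = 0.000076602 + 0.000000140 = 0.000076742.
Half-width = 1.645·√0.000076742/1.001232 = 0.01439.
CI: 0.78562 ± 0.01439 = (0.7712, 0.8000).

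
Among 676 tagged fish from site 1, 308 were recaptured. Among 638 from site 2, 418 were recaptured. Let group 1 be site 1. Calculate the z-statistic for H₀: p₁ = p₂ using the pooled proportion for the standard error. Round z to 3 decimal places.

z = -7.271

Sample proportions: p̂₁ = 308/676 = 0.45562 and p̂₂ = 418/638 = 0.65517.
Pooling: p̂ = 726/1314 = 0.55251.
SE = √[p̂(1−p̂)(1/n₁+1/n₂)] = √[0.55251·0.44749·(1/676+1/638)] ≈ 0.027446.
z = (p̂₁ − p̂₂)/SE = (0.45562 − 0.65517)/0.027446 = -0.19955/0.027446 = -7.271.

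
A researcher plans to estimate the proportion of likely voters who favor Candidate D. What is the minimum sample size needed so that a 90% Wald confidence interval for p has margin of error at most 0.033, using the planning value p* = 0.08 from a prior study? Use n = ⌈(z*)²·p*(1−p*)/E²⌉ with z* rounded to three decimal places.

n = 183

The 90% critical value is z* = 1.645.
p*(1−p*) = 0.08·0.92 = 0.0736.
(z*)²·p*(1−p*)/E² = 2.706025·0.0736/0.001089 = 182.887.
Rounding up, n = 183.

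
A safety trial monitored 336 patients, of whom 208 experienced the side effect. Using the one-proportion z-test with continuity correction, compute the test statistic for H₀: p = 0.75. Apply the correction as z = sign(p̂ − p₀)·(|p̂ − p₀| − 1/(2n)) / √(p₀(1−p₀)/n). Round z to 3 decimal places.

p̂ = 208/336 = 0.61905. p̂ − p₀ = -0.130952.
Continuity correction 1/(2n) = 1/672 = 0.001488.
Corrected numerator: |-0.130952| − 0.001488 = 0.129464.
SE₀ = √(0.75·0.25/336) = 0.023623.
z = −0.129464/0.023623 = -5.480.

z = -5.480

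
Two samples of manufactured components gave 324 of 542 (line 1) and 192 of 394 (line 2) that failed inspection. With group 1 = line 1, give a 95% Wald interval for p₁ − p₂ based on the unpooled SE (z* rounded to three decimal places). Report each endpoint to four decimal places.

p̂₁ = 324/542 = 0.59779, p̂₂ = 192/394 = 0.48731; p̂₁ − p̂₂ = 0.11048.
Unpooled SE = √(p̂₁(1−p̂₁)/n₁ + p̂₂(1−p̂₂)/n₂) = √(0.000443612 + 0.000634109) = 0.032829.
The 95% critical value is z* = 1.960. Margin = 1.960·0.032829 = 0.06434.
So the interval runs from 0.0461 to 0.1748.

(0.0461, 0.1748)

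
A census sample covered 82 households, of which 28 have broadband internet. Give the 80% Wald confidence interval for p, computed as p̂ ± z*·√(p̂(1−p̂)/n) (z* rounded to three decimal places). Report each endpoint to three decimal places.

With x = 28 successes in n = 82, p̂ = 0.34146.
SE(p̂) = √(0.34146·0.65854/82) = 0.052367.
z* = 1.282 at the 80% level.
Margin of error: 1.282 × 0.052367 = 0.06713.
Interval: 0.34146 ± 0.06713 → (0.274, 0.409).

(0.274, 0.409)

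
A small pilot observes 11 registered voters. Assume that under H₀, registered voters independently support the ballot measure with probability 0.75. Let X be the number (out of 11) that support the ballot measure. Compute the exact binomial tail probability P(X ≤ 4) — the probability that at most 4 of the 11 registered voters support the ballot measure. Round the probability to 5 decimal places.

X is binomial with n = 11 and p = 0.75.
P(X ≤ 4) = Σ_{j=0}^{4} C(11,j)·0.75^j·0.25^{11−j}.
= 0.000000 + 0.000008 + 0.000118 + 0.001062 + 0.006373 = 0.00756.

P = 0.00756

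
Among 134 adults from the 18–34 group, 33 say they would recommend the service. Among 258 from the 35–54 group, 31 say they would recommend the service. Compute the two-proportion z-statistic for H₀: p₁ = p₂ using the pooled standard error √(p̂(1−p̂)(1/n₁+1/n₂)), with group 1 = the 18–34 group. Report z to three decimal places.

Sample proportions: p̂₁ = 33/134 = 0.24627 and p̂₂ = 31/258 = 0.12016.
Pooled p̂ = (33+31)/(134+258) = 64/392 = 0.16327.
SE = √[p̂(1−p̂)(1/n₁+1/n₂)] = √[0.16327·0.83673·(1/134+1/258)] ≈ 0.039357.
z = (p̂₁ − p̂₂)/SE = (0.24627 − 0.12016)/0.039357 = 0.12611/0.039357 = 3.204.

z = 3.204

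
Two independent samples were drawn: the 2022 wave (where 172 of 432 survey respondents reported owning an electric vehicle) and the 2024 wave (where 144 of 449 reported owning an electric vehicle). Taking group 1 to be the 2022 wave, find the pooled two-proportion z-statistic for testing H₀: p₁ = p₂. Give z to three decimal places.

Sample proportions: p̂₁ = 172/432 = 0.39815 and p̂₂ = 144/449 = 0.32071.
Pooled p̂ = (172+144)/(432+449) = 316/881 = 0.35868.
Pooled SE = √[0.2300296·0.00454199] ≈ 0.032323.
z = 0.07744/0.032323 = 2.396.

z = 2.396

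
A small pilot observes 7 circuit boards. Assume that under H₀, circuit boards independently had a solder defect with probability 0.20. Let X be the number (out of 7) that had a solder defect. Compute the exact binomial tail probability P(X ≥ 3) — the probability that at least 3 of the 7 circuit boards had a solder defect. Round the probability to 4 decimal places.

P = 0.1480

X ~ Binomial(n=7, p=0.20).
P(X ≥ 3) = Σ_{j=3}^{7} C(7,j)·0.20^j·0.80^{7−j}.
= 0.114688 + 0.028672 + 0.004301 + 0.000358 + 0.000013 = 0.1480.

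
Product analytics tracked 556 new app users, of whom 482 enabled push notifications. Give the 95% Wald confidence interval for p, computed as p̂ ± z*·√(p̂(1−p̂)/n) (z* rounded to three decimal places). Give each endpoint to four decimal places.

(0.8387, 0.8951)

p̂ = 482/556 = 0.86691.
Standard error of p̂: √(0.115380/556) = √0.000207517 = 0.014405.
For 95% confidence, z* = 1.960.
Margin of error: 1.960 × 0.014405 = 0.02823.
Interval: 0.86691 ± 0.02823 → (0.8387, 0.8951).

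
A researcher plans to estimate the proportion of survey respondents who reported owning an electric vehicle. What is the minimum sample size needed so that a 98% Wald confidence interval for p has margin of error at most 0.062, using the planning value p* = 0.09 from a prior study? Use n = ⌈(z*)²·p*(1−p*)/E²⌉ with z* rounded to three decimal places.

For 98% confidence, z* = 2.326.
p*(1−p*) = 0.09·0.91 = 0.0819.
(z*)²·p*(1−p*)/E² = 5.410276·0.0819/0.003844 = 115.271.
Rounding up, n = 116.

n = 116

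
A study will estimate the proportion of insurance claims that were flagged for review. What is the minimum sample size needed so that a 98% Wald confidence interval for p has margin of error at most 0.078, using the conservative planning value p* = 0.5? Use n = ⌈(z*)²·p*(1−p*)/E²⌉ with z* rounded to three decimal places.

z* = 2.326 at the 98% level.
p*(1−p*) = 0.50·0.50 = 0.2500.
Required n before rounding: 5.410276 × 0.2500 / 0.078² = 222.316.
Rounding up, n = 223.

n = 223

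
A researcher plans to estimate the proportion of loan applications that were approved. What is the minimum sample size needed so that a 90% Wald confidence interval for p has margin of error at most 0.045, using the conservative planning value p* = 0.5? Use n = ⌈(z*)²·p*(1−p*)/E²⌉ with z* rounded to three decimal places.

n = 335

For 90% confidence, z* = 1.645.
p*(1−p*) = 0.2500.
(z*)²·p*(1−p*)/E² = 2.706025·0.2500/0.002025 = 334.077.
⌈334.077⌉ = 335.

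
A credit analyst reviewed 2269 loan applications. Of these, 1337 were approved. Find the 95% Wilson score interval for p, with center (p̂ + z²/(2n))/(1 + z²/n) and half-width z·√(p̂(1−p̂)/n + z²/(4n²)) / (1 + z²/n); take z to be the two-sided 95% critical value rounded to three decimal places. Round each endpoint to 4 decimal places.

p̂ = 1337/2269 = 0.58925; z = 1.960, so z² = 3.841600.
1 + z²/n = 1.001693.
Adjusted center: (0.58925 + z²/(2n))/1.001693 = 0.58910.
Radicand: p̂(1−p̂)/n + z²/(4n²) = 0.000106670 + 0.000000187 = 0.000106857.
Half-width = z·√(radicand)/denom = 1.960·0.010337/1.001693 = 0.02023.
So the interval runs from 0.5689 to 0.6093.

(0.5689, 0.6093)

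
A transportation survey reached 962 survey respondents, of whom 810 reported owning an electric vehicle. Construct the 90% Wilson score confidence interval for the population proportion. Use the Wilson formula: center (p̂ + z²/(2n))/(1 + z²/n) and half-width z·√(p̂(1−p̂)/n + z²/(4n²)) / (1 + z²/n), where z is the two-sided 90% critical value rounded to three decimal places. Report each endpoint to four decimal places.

(0.8217, 0.8604)

Here p̂ = 810/962 = 0.84200 and z = 1.645 (z² = 2.706025).
1 + z²/n = 1.002813.
Adjusted center: (0.84200 + z²/(2n))/1.002813 = 0.84104.
Radicand: p̂(1−p̂)/n + z²/(4n²) = 0.000138294 + 0.000000731 = 0.000139025.
Half-width = 1.645·√0.000139025/1.002813 = 0.01934.
CI: 0.84104 ± 0.01934 = (0.8217, 0.8604).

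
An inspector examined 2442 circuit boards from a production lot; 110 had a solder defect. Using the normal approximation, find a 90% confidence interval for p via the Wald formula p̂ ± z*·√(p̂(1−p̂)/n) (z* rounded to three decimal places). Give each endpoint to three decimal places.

(0.038, 0.052)

With x = 110 successes in n = 2442, p̂ = 0.04505.
Standard error of p̂: √(0.043016/2442) = √0.000017615 = 0.004197.
z* = 1.645 at the 90% level.
Margin of error: 1.645 × 0.004197 = 0.00690.
Interval: 0.04505 ± 0.00690 → (0.038, 0.052).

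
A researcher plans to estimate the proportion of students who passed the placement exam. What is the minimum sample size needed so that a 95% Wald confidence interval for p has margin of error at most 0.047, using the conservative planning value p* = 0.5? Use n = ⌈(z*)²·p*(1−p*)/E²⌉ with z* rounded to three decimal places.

n = 435

For 95% confidence, z* = 1.960.
p*(1−p*) = 0.50·0.50 = 0.2500.
(z*)²·p*(1−p*)/E² = 3.841600·0.2500/0.002209 = 434.767.
Rounding up, n = 435.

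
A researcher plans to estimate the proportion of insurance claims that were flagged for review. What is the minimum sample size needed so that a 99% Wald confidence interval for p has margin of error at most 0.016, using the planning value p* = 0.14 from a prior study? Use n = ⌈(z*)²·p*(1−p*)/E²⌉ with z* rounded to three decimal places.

The 99% critical value is z* = 2.576.
p*(1−p*) = 0.14·0.86 = 0.1204.
(z*)²·p*(1−p*)/E² = 6.635776·0.1204/0.000256 = 3120.888.
Rounding up, n = 3121.

n = 3121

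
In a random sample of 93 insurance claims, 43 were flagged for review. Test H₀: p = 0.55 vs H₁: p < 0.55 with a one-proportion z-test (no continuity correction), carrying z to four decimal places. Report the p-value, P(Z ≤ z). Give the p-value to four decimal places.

With x = 43 successes in n = 93, p̂ = 0.46237.
Under H₀, SE = √(p₀(1−p₀)/n) = √(0.55·0.45/93) = √0.002661290 = 0.051588.
z = (p̂ − p₀)/SE = (43/93 − 0.55)/0.051588 ≈ -1.6987.
p-value = P(Z ≤ z) with z = -1.6987 → 0.0447.

p-value = 0.0447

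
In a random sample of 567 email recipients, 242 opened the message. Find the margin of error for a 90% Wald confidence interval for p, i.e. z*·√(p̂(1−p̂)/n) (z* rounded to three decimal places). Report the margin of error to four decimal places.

ME = 0.0342

With x = 242 successes in n = 567, p̂ = 0.42681.
Standard error of p̂: √(0.244643/567) = √0.000431469 = 0.020772.
For 90% confidence, z* = 1.645.
So ME = 0.0342.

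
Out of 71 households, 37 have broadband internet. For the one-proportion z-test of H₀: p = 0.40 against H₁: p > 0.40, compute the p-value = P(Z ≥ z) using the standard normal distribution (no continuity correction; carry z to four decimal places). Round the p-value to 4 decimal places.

With x = 37 successes in n = 71, p̂ = 0.52113.
Under H₀, SE = √(p₀(1−p₀)/n) = √(0.40·0.60/71) = √0.003380282 = 0.058140.
z = (p̂ − p₀)/SE = (37/71 − 0.40)/0.058140 ≈ 2.0834.
From the standard normal, P(Z ≥ z) = 0.0186.

p-value = 0.0186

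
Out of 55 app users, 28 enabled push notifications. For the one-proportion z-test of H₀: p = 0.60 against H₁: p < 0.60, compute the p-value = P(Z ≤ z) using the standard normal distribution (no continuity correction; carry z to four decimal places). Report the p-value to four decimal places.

p-value = 0.0844

Sample proportion p̂ = 28/55 = 0.50909.
SE₀ = √(0.60·0.40/55) = 0.066058.
Test statistic (full precision, shown to 4 dp): z = (28/55 − 0.60)/SE₀ ≈ -1.3762.
From the standard normal, P(Z ≤ z) = 0.0844.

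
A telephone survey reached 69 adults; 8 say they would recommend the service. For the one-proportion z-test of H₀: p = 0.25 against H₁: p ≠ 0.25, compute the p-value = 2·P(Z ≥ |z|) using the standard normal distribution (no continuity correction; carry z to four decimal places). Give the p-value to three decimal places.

p-value = 0.010

The sample proportion is 8/69 = 0.11594.
Under H₀, SE = √(p₀(1−p₀)/n) = √(0.25·0.75/69) = √0.002717391 = 0.052129.
z = (p̂ − p₀)/SE = (8/69 − 0.25)/0.052129 ≈ -2.5717.
p-value = 2·P(Z ≥ |z|) with z = -2.5717 → 0.010.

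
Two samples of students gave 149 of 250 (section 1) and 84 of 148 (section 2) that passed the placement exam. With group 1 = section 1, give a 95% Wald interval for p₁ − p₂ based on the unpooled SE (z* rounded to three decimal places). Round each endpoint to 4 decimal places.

p̂₁ = 0.59600, p̂₂ = 0.56757, so the observed difference is 0.02843.
Unpooled SE = √(p̂₁(1−p̂₁)/n₁ + p̂₂(1−p̂₂)/n₂) = √(0.000963136 + 0.001658342) = 0.051200.
For 95% confidence, z* = 1.960. Margin = 1.960·0.051200 = 0.10035.
Interval: 0.02843 ± 0.10035 → (-0.0719, 0.1288).

(-0.0719, 0.1288)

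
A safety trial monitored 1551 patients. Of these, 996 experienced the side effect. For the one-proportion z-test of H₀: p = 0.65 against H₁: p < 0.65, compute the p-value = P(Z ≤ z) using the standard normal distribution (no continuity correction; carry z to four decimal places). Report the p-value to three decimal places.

The sample proportion is 996/1551 = 0.64217.
SE₀ = √(0.65·0.35/1551) = 0.012111.
Test statistic (full precision, shown to 4 dp): z = (996/1551 − 0.65)/SE₀ ≈ -0.6468.
p-value = P(Z ≤ z) with z = -0.6468 → 0.259.

p-value = 0.259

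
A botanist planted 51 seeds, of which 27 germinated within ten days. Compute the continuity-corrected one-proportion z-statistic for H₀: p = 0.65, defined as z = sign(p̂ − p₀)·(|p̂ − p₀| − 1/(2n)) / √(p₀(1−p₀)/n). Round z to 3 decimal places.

p̂ = 27/51 = 0.52941. p̂ − p₀ = -0.120588.
1/(2n) = 0.009804.
Corrected numerator: |-0.120588| − 0.009804 = 0.110784.
Null standard error: √(0.65·0.35/51) = √0.004460784 = 0.066789.
z = (−)0.110784/0.066789 = -1.659.

z = -1.659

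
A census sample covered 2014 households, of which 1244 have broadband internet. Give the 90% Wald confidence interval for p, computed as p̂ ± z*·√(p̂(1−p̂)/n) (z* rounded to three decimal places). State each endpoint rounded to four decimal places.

(0.5999, 0.6355)

The sample proportion is 1244/2014 = 0.61768.
Standard error of p̂: √(0.236152/2014) = √0.000117255 = 0.010828.
For 90% confidence, z* = 1.645.
Margin of error: 1.645 × 0.010828 = 0.01781.
So the interval runs from 0.5999 to 0.6355.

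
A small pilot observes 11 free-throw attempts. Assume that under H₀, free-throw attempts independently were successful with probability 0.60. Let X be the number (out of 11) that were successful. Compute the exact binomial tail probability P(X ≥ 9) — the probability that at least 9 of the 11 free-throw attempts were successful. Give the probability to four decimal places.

P = 0.1189

X is binomial with n = 11 and p = 0.60.
P(X ≥ 9) = C(11,9)·0.60^9·0.40^2 + C(11,10)·0.60^10·0.40^1 + C(11,11)·0.60^11·0.40^0.
= 0.088684 + 0.026605 + 0.003628 = 0.1189.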